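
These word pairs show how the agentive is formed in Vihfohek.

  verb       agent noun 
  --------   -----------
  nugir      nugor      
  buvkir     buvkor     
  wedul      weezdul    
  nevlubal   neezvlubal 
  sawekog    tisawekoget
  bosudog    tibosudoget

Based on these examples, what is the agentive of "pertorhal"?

peezrtorhal

nugir and nevlubal both begin with n- yet inflect differently (nugor, neezvlubal), so the first letter is not what conditions the rule; the final letter is.
"pertorhal" ends in -l. The stems ending in -l (wedul → weezdul, nevlubal → neezvlubal) insert -ez- after the first vowel.
The other patterns: stems ending in -r change the last vowel to 'o'; stems ending in -g add ti- … -et around the stem.
So pertorhal → peezrtorhal.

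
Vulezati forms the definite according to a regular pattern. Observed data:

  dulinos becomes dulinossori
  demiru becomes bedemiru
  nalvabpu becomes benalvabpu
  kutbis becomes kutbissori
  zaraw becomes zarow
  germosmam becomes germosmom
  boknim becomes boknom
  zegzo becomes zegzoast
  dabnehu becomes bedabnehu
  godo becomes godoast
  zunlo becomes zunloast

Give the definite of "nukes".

dulinos and godo both have last vowel 'o' yet inflect differently (dulinossori, godoast), so the last vowel is not what conditions the rule; the final letter is.
"nukes" ends in -s. The stems ending in -s (kutbis → kutbissori, dulinos → dulinossori) double the final consonant and add -ori.
So nukes → nukessori.

nukessori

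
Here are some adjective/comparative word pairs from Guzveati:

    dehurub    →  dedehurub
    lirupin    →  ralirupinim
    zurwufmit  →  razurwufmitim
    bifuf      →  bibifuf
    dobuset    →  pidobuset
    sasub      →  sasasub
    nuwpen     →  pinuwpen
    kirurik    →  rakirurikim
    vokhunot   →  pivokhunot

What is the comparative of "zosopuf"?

lirupin and nuwpen both end in -n yet inflect differently (ralirupinim, pinuwpen), so the final letter is not what conditions the rule; the last vowel is.
"zosopuf" has last vowel 'u'. The stems whose last vowel is 'u' (sasub → sasasub, bifuf → bibifuf, dehurub → dedehurub) repeat the first consonant+vowel as a prefix.
So zosopuf → zozosopuf.

zozosopuf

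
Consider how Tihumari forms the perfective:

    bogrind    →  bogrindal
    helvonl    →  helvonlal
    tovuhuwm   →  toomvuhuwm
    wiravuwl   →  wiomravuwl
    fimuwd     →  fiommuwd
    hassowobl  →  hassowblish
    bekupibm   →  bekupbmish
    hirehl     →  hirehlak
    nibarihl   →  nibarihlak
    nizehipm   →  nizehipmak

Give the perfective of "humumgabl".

humumgblish

helvonl and wiravuwl both end in -l yet inflect differently (helvonlal, wiomravuwl), so the final letter is not what conditions the rule; the second-to-last letter is.
"humumgabl" has second-to-last letter 'b'. The stems whose second-to-last letter is 'b' (hassowobl → hassowblish, bekupibm → bekupbmish) delete the last vowel and add -ish.
So humumgabl → humumgblish.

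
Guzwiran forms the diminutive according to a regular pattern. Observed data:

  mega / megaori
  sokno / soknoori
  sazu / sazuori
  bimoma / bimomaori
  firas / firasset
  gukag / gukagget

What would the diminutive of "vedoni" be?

"vedoni" ends in a vowel. The stems ending in a vowel (mega → megaori, sokno → soknoori, sazu → sazuori) add -ori.
The other pattern: stems ending in a consonant double the final consonant and add -et.
So vedoni → vedoniori.

vedoniori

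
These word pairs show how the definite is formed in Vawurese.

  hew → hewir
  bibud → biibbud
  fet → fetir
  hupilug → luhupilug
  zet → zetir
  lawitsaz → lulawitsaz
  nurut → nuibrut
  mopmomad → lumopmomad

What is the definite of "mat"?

fet and nurut both end in -t yet inflect differently (fetir, nuibrut), so the final letter is not what conditions the rule; the number of vowels is.
"mat" has 1 vowel. The stems with 1 vowel (fet → fetir, hew → hewir, zet → zetir) add -ir.
So mat → matir.

matir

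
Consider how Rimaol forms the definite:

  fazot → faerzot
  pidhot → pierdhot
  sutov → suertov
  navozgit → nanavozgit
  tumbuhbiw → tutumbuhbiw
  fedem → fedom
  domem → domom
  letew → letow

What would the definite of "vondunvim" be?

fazot and navozgit both end in -t yet inflect differently (faerzot, nanavozgit), so the final letter is not what conditions the rule; the last vowel is.
"vondunvim" has last vowel 'i'. The stems whose last vowel is 'i' (navozgit → nanavozgit, tumbuhbiw → tutumbuhbiw) repeat the first consonant+vowel as a prefix.
The other patterns: stems whose last vowel is 'o' insert -er- after the first vowel; stems whose last vowel is 'e' change the last vowel to 'o'.
So vondunvim → vovondunvim.

vovondunvim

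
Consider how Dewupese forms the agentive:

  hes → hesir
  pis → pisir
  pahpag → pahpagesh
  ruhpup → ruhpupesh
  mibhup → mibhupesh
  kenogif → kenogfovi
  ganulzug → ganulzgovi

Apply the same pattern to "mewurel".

pahpag and ganulzug both end in -g yet inflect differently (pahpagesh, ganulzgovi), so the final letter is not what conditions the rule; the number of vowels is.
"mewurel" has 3 vowels. The stems with 3 vowels (kenogif → kenogfovi, ganulzug → ganulzgovi) delete the last vowel and add -ovi.
The other patterns: stems with 1 vowel add -ir; stems with 2 vowels add -esh.
So mewurel → mewurlovi.

mewurlovi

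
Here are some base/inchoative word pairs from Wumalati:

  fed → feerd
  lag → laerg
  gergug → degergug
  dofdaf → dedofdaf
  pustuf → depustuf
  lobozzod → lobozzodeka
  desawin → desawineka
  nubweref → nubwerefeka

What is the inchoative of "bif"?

bierf

"bif" has 1 vowel. The stems with 1 vowel (fed → feerd, lag → laerg) insert -er- after the first vowel.
The other patterns: stems with 2 vowels add the prefix de-; stems with 3 vowels add -eka.
So bif → bierf.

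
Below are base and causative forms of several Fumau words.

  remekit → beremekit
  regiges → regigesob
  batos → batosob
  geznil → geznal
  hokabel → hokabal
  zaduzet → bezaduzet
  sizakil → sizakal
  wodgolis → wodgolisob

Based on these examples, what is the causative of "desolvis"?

desolvisob

"desolvis" ends in -s. The stems ending in -s (batos → batosob, wodgolis → wodgolisob, regiges → regigesob) add -ob.
The other patterns: stems ending in -l change the last vowel to 'a'; stems ending in -t add the prefix be-.
So desolvis → desolvisob.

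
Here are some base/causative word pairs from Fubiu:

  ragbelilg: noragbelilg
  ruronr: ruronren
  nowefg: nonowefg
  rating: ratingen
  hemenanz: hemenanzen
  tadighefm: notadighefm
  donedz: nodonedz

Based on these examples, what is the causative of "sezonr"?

sezonren

"sezonr" has second-to-last letter 'n'. The stems whose second-to-last letter is 'n' (rating → ratingen, ruronr → ruronren, hemenanz → hemenanzen) add -en.
The other pattern: stems whose second-to-last letter is 'd', 'f' or 'l' add the prefix no-.
So sezonr → sezonren.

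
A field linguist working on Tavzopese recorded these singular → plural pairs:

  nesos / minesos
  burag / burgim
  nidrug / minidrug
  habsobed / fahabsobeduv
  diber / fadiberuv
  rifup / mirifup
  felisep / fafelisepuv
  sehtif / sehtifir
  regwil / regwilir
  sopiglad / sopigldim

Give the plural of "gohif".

gohifir

"gohif" has last vowel 'i'. The stems whose last vowel is 'i' (sehtif → sehtifir, regwil → regwilir) add -ir.
So gohif → gohifir.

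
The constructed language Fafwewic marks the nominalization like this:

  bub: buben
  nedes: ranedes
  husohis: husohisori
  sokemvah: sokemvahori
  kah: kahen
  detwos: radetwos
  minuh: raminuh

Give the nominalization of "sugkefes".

sugkefesori

kah and minuh both end in -h yet inflect differently (kahen, raminuh), so the final letter is not what conditions the rule; the number of vowels is.
"sugkefes" has 3 vowels. The stems with 3 vowels (husohis → husohisori, sokemvah → sokemvahori) add -ori.
The other patterns: stems with 1 vowel add -en; stems with 2 vowels add the prefix ra-.
So sugkefes → sugkefesori.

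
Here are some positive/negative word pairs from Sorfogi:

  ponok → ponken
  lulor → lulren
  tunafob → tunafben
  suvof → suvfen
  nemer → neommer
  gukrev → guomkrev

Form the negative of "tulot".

tulten

"tulot" has last vowel 'o'. The stems whose last vowel is 'o' (ponok → ponken, lulor → lulren, tunafob → tunafben) delete the last vowel and add -en.
The other pattern: stems whose last vowel is 'e' insert -om- after the first vowel.
So tulot → tulten.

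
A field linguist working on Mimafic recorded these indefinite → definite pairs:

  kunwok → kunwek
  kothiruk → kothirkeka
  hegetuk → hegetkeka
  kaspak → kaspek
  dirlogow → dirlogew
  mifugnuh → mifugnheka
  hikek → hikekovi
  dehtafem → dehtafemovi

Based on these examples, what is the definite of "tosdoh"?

hikek and kothiruk both end in -k yet inflect differently (hikekovi, kothirkeka), so the final letter is not what conditions the rule; the last vowel is.
"tosdoh" has last vowel 'o'. The stems whose last vowel is 'o' (dirlogow → dirlogew, kunwok → kunwek) change the last vowel to 'e'.
The other patterns: stems whose last vowel is 'e' add -ovi; stems whose last vowel is 'u' delete the last vowel and add -eka.
So tosdoh → tosdeh.

tosdeh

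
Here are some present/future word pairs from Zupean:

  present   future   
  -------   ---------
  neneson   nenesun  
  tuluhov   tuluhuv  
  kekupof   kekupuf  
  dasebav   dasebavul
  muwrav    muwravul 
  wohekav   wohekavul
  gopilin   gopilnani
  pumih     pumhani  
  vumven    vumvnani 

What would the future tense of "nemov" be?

nemuv

tuluhov and dasebav both end in -v yet inflect differently (tuluhuv, dasebavul), so the final letter is not what conditions the rule; the last vowel is.
"nemov" has last vowel 'o'. The stems whose last vowel is 'o' (neneson → nenesun, tuluhov → tuluhuv, kekupof → kekupuf) change the last vowel to 'u'.
So nemov → nemuv.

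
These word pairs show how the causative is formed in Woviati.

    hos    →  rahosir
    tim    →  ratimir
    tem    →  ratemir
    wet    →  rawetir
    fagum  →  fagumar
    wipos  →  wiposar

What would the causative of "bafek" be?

fagum and tem both end in -m yet inflect differently (fagumar, ratemir), so the final letter is not what conditions the rule; the number of vowels is.
"bafek" has 2 vowels. The stems with 2 vowels (fagum → fagumar, wipos → wiposar) add -ar.
The other pattern: stems with 1 vowel add ra- … -ir around the stem.
So bafek → bafekar.

bafekar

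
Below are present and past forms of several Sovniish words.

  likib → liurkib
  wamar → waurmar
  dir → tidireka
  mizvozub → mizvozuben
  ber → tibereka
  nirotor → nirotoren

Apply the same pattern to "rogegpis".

rogegpisen

dir and wamar both end in -r yet inflect differently (tidireka, waurmar), so the final letter is not what conditions the rule; the number of vowels is.
"rogegpis" has 3 vowels. The stems with 3 vowels (nirotor → nirotoren, mizvozub → mizvozuben) add -en.
So rogegpis → rogegpisen.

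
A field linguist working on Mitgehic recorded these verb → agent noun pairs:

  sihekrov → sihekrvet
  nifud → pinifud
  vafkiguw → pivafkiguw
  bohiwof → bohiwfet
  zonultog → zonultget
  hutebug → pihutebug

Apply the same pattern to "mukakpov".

hutebug and zonultog both end in -g yet inflect differently (pihutebug, zonultget), so the final letter is not what conditions the rule; the last vowel is.
"mukakpov" has last vowel 'o'. The stems whose last vowel is 'o' (sihekrov → sihekrvet, zonultog → zonultget, bohiwof → bohiwfet) delete the last vowel and add -et.
The other pattern: stems whose last vowel is 'u' add the prefix pi-.
So mukakpov → mukakpvet.

mukakpvet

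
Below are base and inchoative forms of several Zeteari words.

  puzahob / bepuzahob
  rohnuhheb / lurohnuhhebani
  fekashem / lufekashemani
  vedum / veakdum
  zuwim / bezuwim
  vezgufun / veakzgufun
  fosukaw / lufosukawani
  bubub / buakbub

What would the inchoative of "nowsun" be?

noakwsun

vedum and zuwim both end in -m yet inflect differently (veakdum, bezuwim), so the final letter is not what conditions the rule; the last vowel is.
"nowsun" has last vowel 'u'. The stems whose last vowel is 'u' (bubub → buakbub, vezgufun → veakzgufun, vedum → veakdum) insert -ak- after the first vowel.
The other patterns: stems whose last vowel is 'i' or 'o' add the prefix be-; stems whose last vowel is 'a' or 'e' add lu- … -ani around the stem.
So nowsun → noakwsun.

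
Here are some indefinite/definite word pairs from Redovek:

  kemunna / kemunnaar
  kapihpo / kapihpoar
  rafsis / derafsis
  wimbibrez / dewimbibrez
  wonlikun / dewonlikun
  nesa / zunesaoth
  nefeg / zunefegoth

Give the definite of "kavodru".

kemunna and nesa both end in -a yet inflect differently (kemunnaar, zunesaoth), so the final letter is not what conditions the rule; the first letter is.
"kavodru" begins with k-. The stems beginning with k- (kemunna → kemunnaar, kapihpo → kapihpoar) add -ar.
So kavodru → kavodruar.

kavodruar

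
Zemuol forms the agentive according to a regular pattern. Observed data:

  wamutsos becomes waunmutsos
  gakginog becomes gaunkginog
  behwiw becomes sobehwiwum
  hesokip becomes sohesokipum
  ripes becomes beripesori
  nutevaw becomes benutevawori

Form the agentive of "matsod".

mauntsod

wamutsos and ripes both end in -s yet inflect differently (waunmutsos, beripesori), so the final letter is not what conditions the rule; the last vowel is.
"matsod" has last vowel 'o'. The stems whose last vowel is 'o' (wamutsos → waunmutsos, gakginog → gaunkginog) insert -un- after the first vowel.
The other patterns: stems whose last vowel is 'i' add so- … -um around the stem; stems whose last vowel is 'a' or 'e' add be- … -ori around the stem.
So matsod → mauntsod.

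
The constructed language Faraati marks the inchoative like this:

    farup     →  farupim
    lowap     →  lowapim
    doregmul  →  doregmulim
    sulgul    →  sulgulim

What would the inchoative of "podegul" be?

podegulim

Every pair shown (farup → farupim, lowap → lowapim, doregmul → doregmulim, …) follows the same rule: add -im.
So podegul → podegulim.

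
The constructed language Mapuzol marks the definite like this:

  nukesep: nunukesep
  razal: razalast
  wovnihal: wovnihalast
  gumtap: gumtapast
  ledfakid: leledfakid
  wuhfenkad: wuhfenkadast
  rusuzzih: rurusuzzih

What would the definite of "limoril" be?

gumtap and nukesep both end in -p yet inflect differently (gumtapast, nunukesep), so the final letter is not what conditions the rule; the last vowel is.
"limoril" has last vowel 'i'. The stems whose last vowel is 'i' (ledfakid → leledfakid, rusuzzih → rurusuzzih) repeat the first consonant+vowel as a prefix.
The other pattern: stems whose last vowel is 'a' add -ast.
So limoril → lilimoril.

lilimoril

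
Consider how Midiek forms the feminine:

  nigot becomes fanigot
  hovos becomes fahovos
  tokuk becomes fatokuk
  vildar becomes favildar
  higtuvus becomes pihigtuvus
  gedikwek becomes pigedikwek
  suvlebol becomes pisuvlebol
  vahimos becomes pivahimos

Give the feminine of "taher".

hovos and higtuvus both end in -s yet inflect differently (fahovos, pihigtuvus), so the final letter is not what conditions the rule; the number of vowels is.
"taher" has 2 vowels. The stems with 2 vowels (nigot → fanigot, hovos → fahovos, tokuk → fatokuk) add the prefix fa-.
So taher → fataher.

fataher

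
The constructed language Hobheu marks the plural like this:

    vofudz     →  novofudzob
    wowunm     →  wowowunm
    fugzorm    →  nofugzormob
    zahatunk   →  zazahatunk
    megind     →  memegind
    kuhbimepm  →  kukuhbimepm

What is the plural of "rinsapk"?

wowunm and fugzorm both end in -m yet inflect differently (wowowunm, nofugzormob), so the final letter is not what conditions the rule; the second-to-last letter is.
"rinsapk" has second-to-last letter 'p'. The one such stem in the data (kuhbimepm → kukuhbimepm) repeats the first consonant+vowel as a prefix (as do wowunm, zahatunk), so the same rule applies.
The other pattern: stems whose second-to-last letter is 'd' or 'r' add no- … -ob around the stem.
So rinsapk → ririnsapk.

ririnsapk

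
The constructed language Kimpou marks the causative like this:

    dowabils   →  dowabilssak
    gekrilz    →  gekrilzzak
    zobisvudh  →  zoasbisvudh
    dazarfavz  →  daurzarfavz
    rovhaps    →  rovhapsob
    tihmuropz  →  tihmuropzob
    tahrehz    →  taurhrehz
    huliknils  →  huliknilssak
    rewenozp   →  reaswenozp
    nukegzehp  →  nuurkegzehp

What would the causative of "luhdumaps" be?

luhdumapsob

tihmuropz and dazarfavz both end in -z yet inflect differently (tihmuropzob, daurzarfavz), so the final letter is not what conditions the rule; the second-to-last letter is.
"luhdumaps" has second-to-last letter 'p'. The stems whose second-to-last letter is 'p' (tihmuropz → tihmuropzob, rovhaps → rovhapsob) add -ob.
So luhdumaps → luhdumapsob.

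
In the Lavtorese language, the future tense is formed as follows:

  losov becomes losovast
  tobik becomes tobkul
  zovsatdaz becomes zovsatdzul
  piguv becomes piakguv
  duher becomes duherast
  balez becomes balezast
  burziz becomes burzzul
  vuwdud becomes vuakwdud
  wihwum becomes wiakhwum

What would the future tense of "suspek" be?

suspekast

zovsatdaz and balez both end in -z yet inflect differently (zovsatdzul, balezast), so the final letter is not what conditions the rule; the last vowel is.
"suspek" has last vowel 'e'. The stems whose last vowel is 'e' (duher → duherast, balez → balezast) add -ast.
The other patterns: stems whose last vowel is 'a' or 'i' delete the last vowel and add -ul; stems whose last vowel is 'u' insert -ak- after the first vowel.
So suspek → suspekast.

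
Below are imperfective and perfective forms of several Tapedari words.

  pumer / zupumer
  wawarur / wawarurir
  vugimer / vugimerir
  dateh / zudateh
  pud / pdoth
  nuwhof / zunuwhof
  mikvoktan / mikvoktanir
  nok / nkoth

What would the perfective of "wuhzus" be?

zuwuhzus

pumer and vugimer both end in -r yet inflect differently (zupumer, vugimerir), so the final letter is not what conditions the rule; the number of vowels is.
"wuhzus" has 2 vowels. The stems with 2 vowels (nuwhof → zunuwhof, dateh → zudateh, pumer → zupumer) add the prefix zu-.
The other patterns: stems with 1 vowel delete the last vowel and add -oth; stems with 3 vowels add -ir.
So wuhzus → zuwuhzus.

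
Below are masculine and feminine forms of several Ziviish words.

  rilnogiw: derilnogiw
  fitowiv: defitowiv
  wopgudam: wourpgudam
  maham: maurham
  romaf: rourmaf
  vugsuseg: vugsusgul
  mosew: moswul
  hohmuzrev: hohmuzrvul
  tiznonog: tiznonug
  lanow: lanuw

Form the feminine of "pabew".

"pabew" has last vowel 'e'. The stems whose last vowel is 'e' (vugsuseg → vugsusgul, mosew → moswul, hohmuzrev → hohmuzrvul) delete the last vowel and add -ul.
The other patterns: stems whose last vowel is 'i' add the prefix de-; stems whose last vowel is 'a' insert -ur- after the first vowel; stems whose last vowel is 'o' change the last vowel to 'u'.
So pabew → pabwul.

pabwul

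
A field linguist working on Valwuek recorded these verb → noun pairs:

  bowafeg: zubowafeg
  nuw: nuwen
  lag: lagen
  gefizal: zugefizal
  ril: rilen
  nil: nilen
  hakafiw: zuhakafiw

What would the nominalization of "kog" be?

gefizal and ril both end in -l yet inflect differently (zugefizal, rilen), so the final letter is not what conditions the rule; the number of vowels is.
"kog" has 1 vowel. The stems with 1 vowel (ril → rilen, nil → nilen, lag → lagen) add -en.
So kog → kogen.

kogen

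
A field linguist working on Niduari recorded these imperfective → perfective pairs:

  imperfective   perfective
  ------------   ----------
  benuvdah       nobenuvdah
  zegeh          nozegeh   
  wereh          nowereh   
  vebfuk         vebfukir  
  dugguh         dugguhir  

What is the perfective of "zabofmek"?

nozabofmek

dugguh and zegeh both end in -h yet inflect differently (dugguhir, nozegeh), so the final letter is not what conditions the rule; the last vowel is.
"zabofmek" has last vowel 'e'. The stems whose last vowel is 'e' (zegeh → nozegeh, wereh → nowereh) add the prefix no-.
So zabofmek → nozabofmek.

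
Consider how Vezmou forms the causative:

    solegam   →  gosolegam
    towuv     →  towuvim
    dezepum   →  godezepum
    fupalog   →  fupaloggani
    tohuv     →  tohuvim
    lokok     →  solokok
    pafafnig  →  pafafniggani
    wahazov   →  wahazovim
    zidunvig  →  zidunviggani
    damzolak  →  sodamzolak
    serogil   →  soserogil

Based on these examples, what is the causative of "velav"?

velavim

"velav" ends in -v. The stems ending in -v (tohuv → tohuvim, towuv → towuvim, wahazov → wahazovim) add -im.
The other patterns: stems ending in -k or -l add the prefix so-; stems ending in -g double the final consonant and add -ani; stems ending in -m add the prefix go-.
So velav → velavim.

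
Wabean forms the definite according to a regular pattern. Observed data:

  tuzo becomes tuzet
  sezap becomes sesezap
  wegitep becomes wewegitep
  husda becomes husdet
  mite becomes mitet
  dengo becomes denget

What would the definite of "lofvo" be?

lofvet

"lofvo" ends in a vowel. The stems ending in a vowel (mite → mitet, husda → husdet, tuzo → tuzet) drop the final letter and add -et.
The other pattern: stems ending in a consonant repeat the first consonant+vowel as a prefix.
So lofvo → lofvet.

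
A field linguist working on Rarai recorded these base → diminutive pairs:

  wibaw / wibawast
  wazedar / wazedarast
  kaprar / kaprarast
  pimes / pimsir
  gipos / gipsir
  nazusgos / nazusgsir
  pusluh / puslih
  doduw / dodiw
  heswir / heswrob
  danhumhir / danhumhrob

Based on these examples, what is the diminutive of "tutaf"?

tutafast

wibaw and doduw both end in -w yet inflect differently (wibawast, dodiw), so the final letter is not what conditions the rule; the last vowel is.
"tutaf" has last vowel 'a'. The stems whose last vowel is 'a' (wibaw → wibawast, wazedar → wazedarast, kaprar → kaprarast) add -ast.
The other patterns: stems whose last vowel is 'e' or 'o' delete the last vowel and add -ir; stems whose last vowel is 'u' change the last vowel to 'i'; stems whose last vowel is 'i' delete the last vowel and add -ob.
So tutaf → tutafast.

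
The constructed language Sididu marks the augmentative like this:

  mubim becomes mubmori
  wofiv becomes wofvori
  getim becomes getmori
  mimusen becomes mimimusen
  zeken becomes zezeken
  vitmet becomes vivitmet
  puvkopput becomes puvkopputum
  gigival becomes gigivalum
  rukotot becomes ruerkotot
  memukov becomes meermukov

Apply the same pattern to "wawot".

waerwot

vitmet and puvkopput both end in -t yet inflect differently (vivitmet, puvkopputum), so the final letter is not what conditions the rule; the last vowel is.
"wawot" has last vowel 'o'. The stems whose last vowel is 'o' (rukotot → ruerkotot, memukov → meermukov) insert -er- after the first vowel.
So wawot → waerwot.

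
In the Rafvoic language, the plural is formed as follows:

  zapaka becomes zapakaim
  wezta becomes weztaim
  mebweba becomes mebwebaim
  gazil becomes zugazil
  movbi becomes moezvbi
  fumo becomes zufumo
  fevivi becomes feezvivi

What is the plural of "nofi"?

"nofi" ends in -i. The stems ending in -i (movbi → moezvbi, fevivi → feezvivi) insert -ez- after the first vowel.
So nofi → noezfi.

noezfi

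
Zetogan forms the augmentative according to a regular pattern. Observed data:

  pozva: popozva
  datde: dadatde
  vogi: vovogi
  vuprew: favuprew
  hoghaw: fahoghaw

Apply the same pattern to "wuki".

"wuki" ends in a vowel. The stems ending in a vowel (vogi → vovogi, pozva → popozva, datde → dadatde) repeat the first consonant+vowel as a prefix.
The other pattern: stems ending in a consonant add the prefix fa-.
So wuki → wuwuki.

wuwuki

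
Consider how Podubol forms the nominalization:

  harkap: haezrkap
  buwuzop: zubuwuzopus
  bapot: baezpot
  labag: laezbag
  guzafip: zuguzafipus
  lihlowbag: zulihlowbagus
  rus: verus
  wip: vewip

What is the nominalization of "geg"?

vegeg

"geg" has 1 vowel. The stems with 1 vowel (rus → verus, wip → vewip) add the prefix ve-.
The other patterns: stems with 2 vowels insert -ez- after the first vowel; stems with 3 vowels add zu- … -us around the stem.
So geg → vegeg.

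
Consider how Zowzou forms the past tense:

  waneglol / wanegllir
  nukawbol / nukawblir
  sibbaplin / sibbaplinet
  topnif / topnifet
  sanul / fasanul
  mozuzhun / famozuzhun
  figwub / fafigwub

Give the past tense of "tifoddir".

waneglol and sanul both end in -l yet inflect differently (wanegllir, fasanul), so the final letter is not what conditions the rule; the last vowel is.
"tifoddir" has last vowel 'i'. The stems whose last vowel is 'i' (sibbaplin → sibbaplinet, topnif → topnifet) add -et.
So tifoddir → tifoddiret.

tifoddiret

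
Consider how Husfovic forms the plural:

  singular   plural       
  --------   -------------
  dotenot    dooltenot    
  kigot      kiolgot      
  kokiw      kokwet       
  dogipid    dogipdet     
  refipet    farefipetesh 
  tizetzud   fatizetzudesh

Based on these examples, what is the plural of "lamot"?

laolmot

dotenot and refipet both end in -t yet inflect differently (dooltenot, farefipetesh), so the final letter is not what conditions the rule; the last vowel is.
"lamot" has last vowel 'o'. The stems whose last vowel is 'o' (dotenot → dooltenot, kigot → kiolgot) insert -ol- after the first vowel.
So lamot → laolmot.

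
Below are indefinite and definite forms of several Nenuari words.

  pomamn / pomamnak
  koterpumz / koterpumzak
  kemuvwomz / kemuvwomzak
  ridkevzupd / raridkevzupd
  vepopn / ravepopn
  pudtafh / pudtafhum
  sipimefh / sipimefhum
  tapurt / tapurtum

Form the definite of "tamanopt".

ratamanopt

pomamn and vepopn both end in -n yet inflect differently (pomamnak, ravepopn), so the final letter is not what conditions the rule; the second-to-last letter is.
"tamanopt" has second-to-last letter 'p'. The stems whose second-to-last letter is 'p' (ridkevzupd → raridkevzupd, vepopn → ravepopn) add the prefix ra-.
So tamanopt → ratamanopt.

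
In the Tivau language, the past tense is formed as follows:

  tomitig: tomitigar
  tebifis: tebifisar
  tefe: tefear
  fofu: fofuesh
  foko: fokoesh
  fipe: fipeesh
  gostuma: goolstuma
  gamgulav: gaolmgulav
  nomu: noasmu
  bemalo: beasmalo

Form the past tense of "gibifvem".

giolbifvem

tefe and fipe both end in -e yet inflect differently (tefear, fipeesh), so the final letter is not what conditions the rule; the first letter is.
"gibifvem" begins with g-. The stems beginning with g- (gostuma → goolstuma, gamgulav → gaolmgulav) insert -ol- after the first vowel.
So gibifvem → giolbifvem.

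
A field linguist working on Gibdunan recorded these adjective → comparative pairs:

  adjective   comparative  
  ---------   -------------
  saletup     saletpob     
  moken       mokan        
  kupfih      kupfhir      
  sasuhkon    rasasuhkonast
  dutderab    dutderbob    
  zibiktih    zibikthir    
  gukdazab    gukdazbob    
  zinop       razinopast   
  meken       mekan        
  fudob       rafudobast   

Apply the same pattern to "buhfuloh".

rabuhfulohast

meken and sasuhkon both end in -n yet inflect differently (mekan, rasasuhkonast), so the final letter is not what conditions the rule; the last vowel is.
"buhfuloh" has last vowel 'o'. The stems whose last vowel is 'o' (zinop → razinopast, sasuhkon → rasasuhkonast, fudob → rafudobast) add ra- … -ast around the stem.
The other patterns: stems whose last vowel is 'e' change the last vowel to 'a'; stems whose last vowel is 'i' delete the last vowel and add -ir; stems whose last vowel is 'a' or 'u' delete the last vowel and add -ob.
So buhfuloh → rabuhfulohast.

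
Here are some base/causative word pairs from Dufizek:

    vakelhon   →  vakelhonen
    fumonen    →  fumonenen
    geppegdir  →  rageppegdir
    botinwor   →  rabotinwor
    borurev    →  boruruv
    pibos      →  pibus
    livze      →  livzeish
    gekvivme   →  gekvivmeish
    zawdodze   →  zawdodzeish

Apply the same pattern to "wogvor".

vakelhon and botinwor both have last vowel 'o' yet inflect differently (vakelhonen, rabotinwor), so the last vowel is not what conditions the rule; the final letter is.
"wogvor" ends in -r. The stems ending in -r (geppegdir → rageppegdir, botinwor → rabotinwor) add the prefix ra-.
The other patterns: stems ending in -n add -en; stems ending in -s or -v change the last vowel to 'u'; stems ending in -e add -ish.
So wogvor → rawogvor.

rawogvor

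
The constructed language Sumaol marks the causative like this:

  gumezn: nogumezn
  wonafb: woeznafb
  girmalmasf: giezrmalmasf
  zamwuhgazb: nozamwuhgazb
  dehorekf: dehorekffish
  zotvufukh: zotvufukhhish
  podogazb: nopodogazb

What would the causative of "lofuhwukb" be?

dehorekf and girmalmasf both end in -f yet inflect differently (dehorekffish, giezrmalmasf), so the final letter is not what conditions the rule; the second-to-last letter is.
"lofuhwukb" has second-to-last letter 'k'. The stems whose second-to-last letter is 'k' (zotvufukh → zotvufukhhish, dehorekf → dehorekffish) double the final consonant and add -ish.
The other patterns: stems whose second-to-last letter is 'z' add the prefix no-; stems whose second-to-last letter is 'f' or 's' insert -ez- after the first vowel.
So lofuhwukb → lofuhwukbbish.

lofuhwukbbish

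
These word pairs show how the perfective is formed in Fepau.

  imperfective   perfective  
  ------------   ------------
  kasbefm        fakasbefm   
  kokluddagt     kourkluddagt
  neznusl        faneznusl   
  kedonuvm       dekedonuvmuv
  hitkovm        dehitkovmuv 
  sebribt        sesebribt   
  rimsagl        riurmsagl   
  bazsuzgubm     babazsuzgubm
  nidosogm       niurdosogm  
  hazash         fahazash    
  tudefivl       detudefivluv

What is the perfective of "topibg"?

"topibg" has second-to-last letter 'b'. The stems whose second-to-last letter is 'b' (sebribt → sesebribt, bazsuzgubm → babazsuzgubm) repeat the first consonant+vowel as a prefix.
So topibg → totopibg.

totopibg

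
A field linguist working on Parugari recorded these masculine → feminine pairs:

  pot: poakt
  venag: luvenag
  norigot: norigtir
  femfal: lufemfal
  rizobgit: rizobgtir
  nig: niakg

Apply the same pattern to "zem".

zeakm

"zem" has 1 vowel. The stems with 1 vowel (nig → niakg, pot → poakt) insert -ak- after the first vowel.
The other patterns: stems with 2 vowels add the prefix lu-; stems with 3 vowels delete the last vowel and add -ir.
So zem → zeakm.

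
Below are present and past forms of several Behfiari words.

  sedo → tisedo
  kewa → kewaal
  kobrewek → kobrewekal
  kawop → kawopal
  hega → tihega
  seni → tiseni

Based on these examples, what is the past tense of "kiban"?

kibanal

"kiban" begins with k-. The stems beginning with k- (kawop → kawopal, kewa → kewaal, kobrewek → kobrewekal) add -al.
So kiban → kibanal.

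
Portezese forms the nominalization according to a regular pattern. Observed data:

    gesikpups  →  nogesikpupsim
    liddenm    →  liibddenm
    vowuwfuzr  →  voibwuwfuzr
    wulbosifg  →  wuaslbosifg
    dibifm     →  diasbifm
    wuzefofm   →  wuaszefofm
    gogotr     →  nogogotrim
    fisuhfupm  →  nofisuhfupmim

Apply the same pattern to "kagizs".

kaibgizs

dibifm and liddenm both end in -m yet inflect differently (diasbifm, liibddenm), so the final letter is not what conditions the rule; the second-to-last letter is.
"kagizs" has second-to-last letter 'z'. The one such stem in the data (vowuwfuzr → voibwuwfuzr) inserts -ib- after the first vowel (as does liddenm), so the same rule applies.
So kagizs → kaibgizs.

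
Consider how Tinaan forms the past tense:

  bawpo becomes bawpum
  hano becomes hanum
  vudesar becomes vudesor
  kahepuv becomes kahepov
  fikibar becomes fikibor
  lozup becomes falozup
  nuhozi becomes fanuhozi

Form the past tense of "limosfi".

falimosfi

kahepuv and lozup both have last vowel 'u' yet inflect differently (kahepov, falozup), so the last vowel is not what conditions the rule; the final letter is.
"limosfi" ends in -i. The one such stem in the data (nuhozi → fanuhozi) adds the prefix fa-, so the same rule applies.
The other patterns: stems ending in -o drop the final letter and add -um; stems ending in -r or -v change the last vowel to 'o'.
So limosfi → falimosfi.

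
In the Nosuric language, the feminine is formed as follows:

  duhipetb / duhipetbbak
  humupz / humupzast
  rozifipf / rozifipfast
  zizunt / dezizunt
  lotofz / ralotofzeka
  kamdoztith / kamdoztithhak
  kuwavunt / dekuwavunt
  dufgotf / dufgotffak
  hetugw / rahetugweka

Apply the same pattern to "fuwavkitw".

"fuwavkitw" has second-to-last letter 't'. The stems whose second-to-last letter is 't' (dufgotf → dufgotffak, duhipetb → duhipetbbak, kamdoztith → kamdoztithhak) double the final consonant and add -ak.
The other patterns: stems whose second-to-last letter is 'n' add the prefix de-; stems whose second-to-last letter is 'p' add -ast; stems whose second-to-last letter is 'f' or 'g' add ra- … -eka around the stem.
So fuwavkitw → fuwavkitwwak.

fuwavkitwwak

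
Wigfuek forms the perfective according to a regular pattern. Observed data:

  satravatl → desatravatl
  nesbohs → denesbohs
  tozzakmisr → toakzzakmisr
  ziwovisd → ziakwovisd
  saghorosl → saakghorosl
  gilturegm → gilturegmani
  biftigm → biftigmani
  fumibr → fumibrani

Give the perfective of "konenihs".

"konenihs" has second-to-last letter 'h'. The one such stem in the data (nesbohs → denesbohs) adds the prefix de-, so the same rule applies.
So konenihs → dekonenihs.

dekonenihs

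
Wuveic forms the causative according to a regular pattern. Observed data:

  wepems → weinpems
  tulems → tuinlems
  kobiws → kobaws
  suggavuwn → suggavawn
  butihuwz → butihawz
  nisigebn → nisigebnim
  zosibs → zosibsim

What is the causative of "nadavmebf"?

nadavmebfim

wepems and kobiws both end in -s yet inflect differently (weinpems, kobaws), so the final letter is not what conditions the rule; the second-to-last letter is.
"nadavmebf" has second-to-last letter 'b'. The stems whose second-to-last letter is 'b' (nisigebn → nisigebnim, zosibs → zosibsim) add -im.
The other patterns: stems whose second-to-last letter is 'm' insert -in- after the first vowel; stems whose second-to-last letter is 'w' change the last vowel to 'a'.
So nadavmebf → nadavmebfim.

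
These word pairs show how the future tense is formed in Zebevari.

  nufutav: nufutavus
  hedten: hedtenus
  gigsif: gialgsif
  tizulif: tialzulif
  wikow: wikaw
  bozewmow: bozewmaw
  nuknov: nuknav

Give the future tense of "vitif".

"vitif" has last vowel 'i'. The stems whose last vowel is 'i' (gigsif → gialgsif, tizulif → tialzulif) insert -al- after the first vowel.
The other patterns: stems whose last vowel is 'a' or 'e' add -us; stems whose last vowel is 'o' change the last vowel to 'a'.
So vitif → vialtif.

vialtif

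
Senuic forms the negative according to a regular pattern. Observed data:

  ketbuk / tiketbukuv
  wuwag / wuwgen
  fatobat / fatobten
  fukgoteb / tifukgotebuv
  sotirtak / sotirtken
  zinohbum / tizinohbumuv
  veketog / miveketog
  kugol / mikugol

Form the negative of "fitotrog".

ketbuk and sotirtak both end in -k yet inflect differently (tiketbukuv, sotirtken), so the final letter is not what conditions the rule; the last vowel is.
"fitotrog" has last vowel 'o'. The stems whose last vowel is 'o' (kugol → mikugol, veketog → miveketog) add the prefix mi-.
The other patterns: stems whose last vowel is 'e' or 'u' add ti- … -uv around the stem; stems whose last vowel is 'a' delete the last vowel and add -en.
So fitotrog → mifitotrog.

mifitotrog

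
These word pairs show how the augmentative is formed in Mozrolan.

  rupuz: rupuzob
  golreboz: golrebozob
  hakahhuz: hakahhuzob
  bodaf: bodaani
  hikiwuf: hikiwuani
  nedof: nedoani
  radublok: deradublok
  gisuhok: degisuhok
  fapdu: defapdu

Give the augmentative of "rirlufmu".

derirlufmu

"rirlufmu" ends in -u. The one such stem in the data (fapdu → defapdu) adds the prefix de-, so the same rule applies.
The other patterns: stems ending in -z add -ob; stems ending in -f drop the final letter and add -ani.
So rirlufmu → derirlufmu.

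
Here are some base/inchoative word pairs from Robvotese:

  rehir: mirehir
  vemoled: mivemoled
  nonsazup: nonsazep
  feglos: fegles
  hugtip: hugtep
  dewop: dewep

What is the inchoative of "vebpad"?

rehir and hugtip both have last vowel 'i' yet inflect differently (mirehir, hugtep), so the last vowel is not what conditions the rule; the final letter is.
"vebpad" ends in -d. The one such stem in the data (vemoled → mivemoled) adds the prefix mi-, so the same rule applies.
The other pattern: stems ending in -p or -s change the last vowel to 'e'.
So vebpad → mivebpad.

mivebpad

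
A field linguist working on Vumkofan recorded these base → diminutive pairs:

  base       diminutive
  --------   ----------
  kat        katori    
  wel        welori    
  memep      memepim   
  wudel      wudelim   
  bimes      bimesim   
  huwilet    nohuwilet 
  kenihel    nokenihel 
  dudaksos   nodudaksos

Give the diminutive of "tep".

tepori

wel and wudel both end in -l yet inflect differently (welori, wudelim), so the final letter is not what conditions the rule; the number of vowels is.
"tep" has 1 vowel. The stems with 1 vowel (kat → katori, wel → welori) add -ori.
So tep → tepori.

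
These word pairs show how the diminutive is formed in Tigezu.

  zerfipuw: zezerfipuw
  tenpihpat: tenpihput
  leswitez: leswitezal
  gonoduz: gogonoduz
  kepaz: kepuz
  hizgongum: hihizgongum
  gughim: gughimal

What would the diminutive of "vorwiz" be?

vorwizal

gonoduz and kepaz both end in -z yet inflect differently (gogonoduz, kepuz), so the final letter is not what conditions the rule; the last vowel is.
"vorwiz" has last vowel 'i'. The one such stem in the data (gughim → gughimal) adds -al, so the same rule applies.
The other patterns: stems whose last vowel is 'u' repeat the first consonant+vowel as a prefix; stems whose last vowel is 'a' change the last vowel to 'u'.
So vorwiz → vorwizal.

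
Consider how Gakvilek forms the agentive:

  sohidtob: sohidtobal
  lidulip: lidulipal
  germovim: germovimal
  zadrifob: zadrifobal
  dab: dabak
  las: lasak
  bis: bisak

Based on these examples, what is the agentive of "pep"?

sohidtob and dab both end in -b yet inflect differently (sohidtobal, dabak), so the final letter is not what conditions the rule; the number of vowels is.
"pep" has 1 vowel. The stems with 1 vowel (dab → dabak, las → lasak, bis → bisak) add -ak.
The other pattern: stems with 3 vowels add -al.
So pep → pepak.

pepak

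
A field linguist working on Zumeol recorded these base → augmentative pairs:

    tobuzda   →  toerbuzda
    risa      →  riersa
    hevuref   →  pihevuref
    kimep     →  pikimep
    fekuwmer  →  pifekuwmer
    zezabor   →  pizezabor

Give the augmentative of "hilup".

pihilup

tobuzda and hevuref both have 3 vowels yet inflect differently (toerbuzda, pihevuref), so the number of vowels is not what conditions the rule; whether the stem ends in a vowel or a consonant is.
"hilup" ends in a consonant. The stems ending in a consonant (hevuref → pihevuref, fekuwmer → pifekuwmer, kimep → pikimep) add the prefix pi-.
So hilup → pihilup.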